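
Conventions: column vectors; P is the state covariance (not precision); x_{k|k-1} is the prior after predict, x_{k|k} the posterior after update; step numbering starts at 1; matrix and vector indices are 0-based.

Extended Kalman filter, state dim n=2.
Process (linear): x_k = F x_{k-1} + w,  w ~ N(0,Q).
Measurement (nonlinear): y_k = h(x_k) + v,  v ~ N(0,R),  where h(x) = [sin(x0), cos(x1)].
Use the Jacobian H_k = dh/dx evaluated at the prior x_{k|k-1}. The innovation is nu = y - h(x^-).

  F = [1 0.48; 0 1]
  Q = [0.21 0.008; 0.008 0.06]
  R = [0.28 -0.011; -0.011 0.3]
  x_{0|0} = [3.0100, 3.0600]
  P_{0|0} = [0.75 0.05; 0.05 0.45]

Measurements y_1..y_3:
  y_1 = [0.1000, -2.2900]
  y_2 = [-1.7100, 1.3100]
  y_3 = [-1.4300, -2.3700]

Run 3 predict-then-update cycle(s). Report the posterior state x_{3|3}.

step 1: x^-=[4.4788, 3.0600]  P^-=[1.1117 0.2740; 0.2740 0.5100]  H_jac=[-0.2315 0.0000; 0.0000 -0.0815]  S=[0.3396 -0.0058; -0.0058 0.3034]  K=[-0.7593 -0.0882; -0.1892 -0.1406]  nu=[1.0728, -1.2933]  x^+=[3.7782, 3.0389]  P^+=[0.9143 0.2222; 0.2222 0.4922]
step 2: x^-=[5.2369, 3.0389]  P^-=[1.4510 0.4664; 0.4664 0.5522]  H_jac=[0.5008 0.0000; 0.0000 -0.1025]  S=[0.6439 -0.0349; -0.0349 0.3058]  K=[1.1270 -0.0275; 0.3549 -0.1445]  nu=[-0.8444, 2.3047]  x^+=[4.2217, 2.4062]  P^+=[0.6307 0.2016; 0.2016 0.4611]
step 3: x^-=[5.3767, 2.4062]  P^-=[1.1405 0.4309; 0.4309 0.5211]  H_jac=[0.6165 0.0000; 0.0000 -0.6709]  S=[0.7135 -0.1892; -0.1892 0.5345]  K=[0.9293 -0.2119; 0.2195 -0.5763]  nu=[-0.6427, -1.6284]  x^+=[5.1245, 3.2036]  P^+=[0.4258 0.1100; 0.1100 0.2613]

x_post = [5.1245, 3.2036]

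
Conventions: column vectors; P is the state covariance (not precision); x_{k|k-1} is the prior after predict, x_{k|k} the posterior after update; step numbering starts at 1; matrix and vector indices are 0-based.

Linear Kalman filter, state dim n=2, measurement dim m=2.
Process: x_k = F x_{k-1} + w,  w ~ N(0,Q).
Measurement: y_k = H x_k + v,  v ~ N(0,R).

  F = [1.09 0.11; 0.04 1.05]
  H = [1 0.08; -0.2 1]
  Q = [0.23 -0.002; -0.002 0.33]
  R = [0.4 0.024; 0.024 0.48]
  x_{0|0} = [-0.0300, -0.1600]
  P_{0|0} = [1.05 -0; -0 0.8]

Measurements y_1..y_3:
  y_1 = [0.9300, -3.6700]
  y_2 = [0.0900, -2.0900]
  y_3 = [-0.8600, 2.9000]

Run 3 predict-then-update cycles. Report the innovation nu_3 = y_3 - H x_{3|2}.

innov = [-0.9325, 5.3084]

step 1: x^-=[-0.0503, -0.1692]  P^-=[1.4872 0.1362; 0.1362 1.2137]  S=[1.9167 -0.0423; -0.0423 1.6987]  K=[0.7799 -0.0755; 0.1372 0.7019]  nu=[0.9938, -3.5109]  x^+=[0.9898, -2.4970]  P^+=[0.3066 0.0438; 0.0438 0.3490]
step 2: x^-=[0.8043, -2.5822]  P^-=[0.6091 0.1020; 0.1020 0.7189]  S=[1.0300 0.0601; 0.0601 1.1824]  K=[0.6020 -0.0473; 0.1208 0.5846]  nu=[-0.5077, 0.6531]  x^+=[0.4677, -2.2618]  P^+=[0.2365 0.0390; 0.0390 0.2913]
step 3: x^-=[0.2610, -2.3562]  P^-=[0.5239 0.0868; 0.0868 0.6548]  S=[0.9420 0.0570; 0.0570 1.1211]  K=[0.5663 -0.0448; 0.1137 0.5628]  nu=[-0.9325, 5.3084]  x^+=[-0.5051, 0.5256]  P^+=[0.2225 0.0366; 0.0366 0.2802]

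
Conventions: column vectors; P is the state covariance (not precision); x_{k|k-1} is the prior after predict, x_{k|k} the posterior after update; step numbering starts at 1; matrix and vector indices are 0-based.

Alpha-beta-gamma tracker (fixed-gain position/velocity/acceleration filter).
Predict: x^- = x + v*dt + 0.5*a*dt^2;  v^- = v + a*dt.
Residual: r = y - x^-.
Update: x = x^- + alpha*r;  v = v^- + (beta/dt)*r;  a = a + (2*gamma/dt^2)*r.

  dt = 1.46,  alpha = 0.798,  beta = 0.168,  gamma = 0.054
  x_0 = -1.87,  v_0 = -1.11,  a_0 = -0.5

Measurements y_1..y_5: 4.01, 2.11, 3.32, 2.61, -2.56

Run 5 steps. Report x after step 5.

x_post = -1.6325

step 1: x_pred=-4.0235  r=8.0335  x^+=2.3872  v^+=-0.9156  a^+=-0.0930
step 2: x_pred=0.9514  r=1.1586  x^+=1.8760  v^+=-0.9180  a^+=-0.0343
step 3: x_pred=0.4991  r=2.8209  x^+=2.7502  v^+=-0.6435  a^+=0.1087
step 4: x_pred=1.9265  r=0.6835  x^+=2.4719  v^+=-0.4062  a^+=0.1433
step 5: x_pred=2.0316  r=-4.5916  x^+=-1.6325  v^+=-0.7253  a^+=-0.0894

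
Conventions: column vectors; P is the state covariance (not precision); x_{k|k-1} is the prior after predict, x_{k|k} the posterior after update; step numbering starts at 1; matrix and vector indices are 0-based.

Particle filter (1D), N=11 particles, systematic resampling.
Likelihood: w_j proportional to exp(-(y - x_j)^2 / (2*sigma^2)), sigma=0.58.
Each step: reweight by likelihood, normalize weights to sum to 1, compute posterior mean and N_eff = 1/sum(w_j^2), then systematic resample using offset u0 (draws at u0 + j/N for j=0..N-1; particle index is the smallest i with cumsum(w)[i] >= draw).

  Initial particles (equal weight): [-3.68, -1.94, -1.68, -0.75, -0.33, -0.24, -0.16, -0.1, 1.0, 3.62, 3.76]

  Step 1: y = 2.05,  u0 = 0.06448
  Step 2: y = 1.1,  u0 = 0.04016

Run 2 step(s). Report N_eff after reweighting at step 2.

step 1: w=[0.0000, 0.0000, 0.0000, 0.0000, 0.0009, 0.0018, 0.0030, 0.0044, 0.8258, 0.1090, 0.0551]  mean=1.4258  Neff=1.4350  idx=[8, 8, 8, 8, 8, 8, 8, 8, 8, 9, 10]
step 2: w=[0.1111, 0.1111, 0.1111, 0.1111, 0.1111, 0.1111, 0.1111, 0.1111, 0.1111, 0.0000, 0.0000]  mean=1.0000  Neff=9.0002  idx=[0, 1, 1, 2, 3, 4, 5, 6, 6, 7, 8]

N_eff = 9.0002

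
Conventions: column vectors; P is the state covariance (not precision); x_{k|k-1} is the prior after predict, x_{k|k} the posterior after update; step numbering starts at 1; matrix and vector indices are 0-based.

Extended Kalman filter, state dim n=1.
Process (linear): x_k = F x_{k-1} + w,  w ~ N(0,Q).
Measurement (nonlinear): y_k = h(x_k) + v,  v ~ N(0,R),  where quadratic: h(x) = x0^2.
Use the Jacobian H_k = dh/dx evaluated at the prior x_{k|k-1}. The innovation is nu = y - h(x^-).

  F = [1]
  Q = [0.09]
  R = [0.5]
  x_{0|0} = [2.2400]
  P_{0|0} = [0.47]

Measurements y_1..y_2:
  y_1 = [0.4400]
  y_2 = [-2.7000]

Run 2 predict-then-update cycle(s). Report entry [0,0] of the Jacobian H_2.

step 1: x^-=[2.2400]  P^-=[0.5600]  H_jac=[4.4800]  S=[11.7394]  K=[0.2137]  nu=[-4.5776]  x^+=[1.2617]  P^+=[0.0239]
step 2: x^-=[1.2617]  P^-=[0.1139]  H_jac=[2.5235]  S=[1.2250]  K=[0.2345]  nu=[-4.2920]  x^+=[0.2551]  P^+=[0.0465]

H_jac[0,0] = 2.5235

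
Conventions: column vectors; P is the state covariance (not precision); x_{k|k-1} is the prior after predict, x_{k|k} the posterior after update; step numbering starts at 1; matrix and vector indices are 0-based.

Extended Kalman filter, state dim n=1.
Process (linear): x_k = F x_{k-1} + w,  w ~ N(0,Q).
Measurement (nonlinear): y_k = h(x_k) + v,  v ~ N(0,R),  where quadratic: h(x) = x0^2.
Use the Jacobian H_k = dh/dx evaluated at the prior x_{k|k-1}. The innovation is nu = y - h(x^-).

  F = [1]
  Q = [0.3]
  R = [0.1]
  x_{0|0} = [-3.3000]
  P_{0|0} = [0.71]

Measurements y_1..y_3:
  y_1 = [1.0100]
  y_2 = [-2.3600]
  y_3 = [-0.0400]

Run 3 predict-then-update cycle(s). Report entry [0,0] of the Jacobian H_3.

H_jac[0,0] = -0.5769

step 1: x^-=[-3.3000]  P^-=[1.0100]  H_jac=[-6.6000]  S=[44.0956]  K=[-0.1512]  nu=[-9.8800]  x^+=[-1.8064]  P^+=[0.0023]
step 2: x^-=[-1.8064]  P^-=[0.3023]  H_jac=[-3.6129]  S=[4.0457]  K=[-0.2699]  nu=[-5.6232]  x^+=[-0.2885]  P^+=[0.0075]
step 3: x^-=[-0.2885]  P^-=[0.3075]  H_jac=[-0.5769]  S=[0.2023]  K=[-0.8767]  nu=[-0.1232]  x^+=[-0.1804]  P^+=[0.1520]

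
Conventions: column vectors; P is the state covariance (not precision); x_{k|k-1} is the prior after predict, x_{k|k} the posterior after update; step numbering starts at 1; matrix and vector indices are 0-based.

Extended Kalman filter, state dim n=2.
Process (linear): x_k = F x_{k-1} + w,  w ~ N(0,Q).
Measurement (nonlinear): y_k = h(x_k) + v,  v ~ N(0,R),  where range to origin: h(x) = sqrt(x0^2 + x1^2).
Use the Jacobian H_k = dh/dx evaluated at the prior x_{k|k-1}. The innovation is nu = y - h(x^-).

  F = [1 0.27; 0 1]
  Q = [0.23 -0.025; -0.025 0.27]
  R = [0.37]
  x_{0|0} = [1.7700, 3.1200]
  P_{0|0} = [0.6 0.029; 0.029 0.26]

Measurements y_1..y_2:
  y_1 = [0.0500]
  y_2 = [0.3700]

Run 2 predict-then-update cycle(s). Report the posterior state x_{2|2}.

x_post = [0.4644, 0.7740]

step 1: x^-=[2.6124, 3.1200]  P^-=[0.8646 0.0742; 0.0742 0.5300]  H_jac=[0.6420 0.7667]  S=[1.1110]  K=[0.5508; 0.4087]  nu=[-4.0193]  x^+=[0.3984, 1.4775]  P^+=[0.5275 -0.1759; -0.1759 0.3445]
step 2: x^-=[0.7973, 1.4775]  P^-=[0.6877 -0.1079; -0.1079 0.6145]  H_jac=[0.4749 0.8800]  S=[0.9108]  K=[0.2543; 0.5375]  nu=[-1.3089]  x^+=[0.4644, 0.7740]  P^+=[0.6287 -0.2324; -0.2324 0.3514]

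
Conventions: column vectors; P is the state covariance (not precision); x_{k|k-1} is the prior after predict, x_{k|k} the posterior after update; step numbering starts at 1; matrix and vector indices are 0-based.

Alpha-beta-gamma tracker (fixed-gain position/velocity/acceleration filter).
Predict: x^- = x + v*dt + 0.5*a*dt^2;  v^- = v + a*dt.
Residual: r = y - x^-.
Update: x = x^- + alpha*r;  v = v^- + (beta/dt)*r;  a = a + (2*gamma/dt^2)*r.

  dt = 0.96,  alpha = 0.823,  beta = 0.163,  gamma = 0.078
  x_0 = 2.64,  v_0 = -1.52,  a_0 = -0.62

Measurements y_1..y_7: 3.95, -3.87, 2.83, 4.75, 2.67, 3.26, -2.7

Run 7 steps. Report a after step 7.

a_post = -0.1973

step 1: x_pred=0.8951  r=3.0549  x^+=3.4093  v^+=-1.5965  a^+=-0.1029
step 2: x_pred=1.8292  r=-5.6992  x^+=-2.8612  v^+=-2.6630  a^+=-1.0676
step 3: x_pred=-5.9096  r=8.7396  x^+=1.2831  v^+=-2.2040  a^+=0.4118
step 4: x_pred=-0.6430  r=5.3930  x^+=3.7954  v^+=-0.8930  a^+=1.3246
step 5: x_pred=3.5486  r=-0.8786  x^+=2.8255  v^+=0.2295  a^+=1.1759
step 6: x_pred=3.5877  r=-0.3277  x^+=3.3180  v^+=1.3027  a^+=1.1204
step 7: x_pred=5.0849  r=-7.7849  x^+=-1.3221  v^+=1.0565  a^+=-0.1973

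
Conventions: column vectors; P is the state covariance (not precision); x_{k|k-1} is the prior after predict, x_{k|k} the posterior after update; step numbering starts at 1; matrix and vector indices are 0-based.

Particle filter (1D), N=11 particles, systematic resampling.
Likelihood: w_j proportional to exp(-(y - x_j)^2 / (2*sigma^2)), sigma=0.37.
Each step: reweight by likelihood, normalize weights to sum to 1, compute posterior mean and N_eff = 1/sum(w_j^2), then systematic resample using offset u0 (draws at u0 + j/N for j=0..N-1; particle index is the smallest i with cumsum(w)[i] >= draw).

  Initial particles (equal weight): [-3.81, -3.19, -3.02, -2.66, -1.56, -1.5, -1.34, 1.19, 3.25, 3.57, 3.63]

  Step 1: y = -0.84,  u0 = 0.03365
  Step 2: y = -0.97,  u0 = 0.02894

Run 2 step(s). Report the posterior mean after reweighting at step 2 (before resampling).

post_mean = -1.3960

step 1: w=[0.0000, 0.0000, 0.0000, 0.0000, 0.1993, 0.2696, 0.5311, 0.0000, 0.0000, 0.0000, 0.0000]  mean=-1.4270  Neff=2.5351  idx=[4, 4, 5, 5, 5, 6, 6, 6, 6, 6, 6]
step 2: w=[0.0532, 0.0532, 0.0679, 0.0679, 0.0679, 0.1150, 0.1150, 0.1150, 0.1150, 0.1150, 0.1150]  mean=-1.3960  Neff=10.1200  idx=[0, 2, 3, 4, 5, 6, 7, 8, 8, 9, 10]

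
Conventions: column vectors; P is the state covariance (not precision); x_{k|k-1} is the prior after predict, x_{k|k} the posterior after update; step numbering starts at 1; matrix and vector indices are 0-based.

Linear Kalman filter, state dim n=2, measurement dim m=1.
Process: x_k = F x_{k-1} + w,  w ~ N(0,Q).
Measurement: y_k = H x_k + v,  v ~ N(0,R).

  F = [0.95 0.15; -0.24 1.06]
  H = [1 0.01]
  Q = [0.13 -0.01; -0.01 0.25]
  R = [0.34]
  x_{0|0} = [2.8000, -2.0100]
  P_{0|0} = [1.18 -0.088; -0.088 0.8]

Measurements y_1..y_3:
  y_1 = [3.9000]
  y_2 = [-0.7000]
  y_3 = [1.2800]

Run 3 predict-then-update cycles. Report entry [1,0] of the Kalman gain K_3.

K[1,0] = 0.3773

step 1: x^-=[2.3585, -2.8026]  P^-=[1.1879 -0.2373; -0.2373 1.2616]  S=[1.5233]  K=[0.7783; -0.1475]  nu=[1.5695]  x^+=[3.5800, -3.0341]  P^+=[0.2652 -0.0624; -0.0624 1.2285]
step 2: x^-=[2.9459, -4.0753]  P^-=[0.3792 0.0642; 0.0642 1.6774]  S=[0.7207]  K=[0.5271; 0.1124]  nu=[-3.6051]  x^+=[1.0456, -4.4806]  P^+=[0.1790 0.0215; 0.0215 1.6683]
step 3: x^-=[0.3213, -5.0004]  P^-=[0.3352 0.2354; 0.2354 2.1238]  S=[0.6801]  K=[0.4963; 0.3773]  nu=[1.0087]  x^+=[0.8219, -4.6198]  P^+=[0.1677 0.1080; 0.1080 2.0270]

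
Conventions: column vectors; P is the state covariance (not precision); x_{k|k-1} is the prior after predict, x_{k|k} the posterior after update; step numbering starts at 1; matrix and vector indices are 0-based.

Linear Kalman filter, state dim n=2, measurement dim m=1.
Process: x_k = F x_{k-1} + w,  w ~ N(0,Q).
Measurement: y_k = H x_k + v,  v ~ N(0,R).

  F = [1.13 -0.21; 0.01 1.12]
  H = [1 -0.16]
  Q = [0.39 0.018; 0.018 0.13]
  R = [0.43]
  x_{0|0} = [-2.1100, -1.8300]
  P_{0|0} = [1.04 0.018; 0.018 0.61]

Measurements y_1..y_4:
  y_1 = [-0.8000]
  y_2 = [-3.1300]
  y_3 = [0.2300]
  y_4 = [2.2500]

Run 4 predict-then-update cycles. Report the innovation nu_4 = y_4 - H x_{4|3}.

step 1: x^-=[-2.0000, -2.0707]  P^-=[1.7363 -0.0910; -0.0910 0.8957]  S=[2.2184]  K=[0.7893; -0.1056]  nu=[0.8687]  x^+=[-1.3144, -2.1624]  P^+=[0.3544 0.0939; 0.0939 0.8709]
step 2: x^-=[-1.0311, -2.4351]  P^-=[0.8364 -0.0642; -0.0642 1.2247]  S=[1.3183]  K=[0.6422; -0.1973]  nu=[-2.4885]  x^+=[-2.6293, -1.9441]  P^+=[0.2926 0.1029; 0.1029 1.1733]
step 3: x^-=[-2.5629, -2.2037]  P^-=[0.7666 -0.1247; -0.1247 1.6042]  S=[1.2775]  K=[0.6157; -0.2985]  nu=[2.4403]  x^+=[-1.0605, -2.9321]  P^+=[0.2823 0.1101; 0.1101 1.4904]
step 4: x^-=[-0.5826, -3.2945]  P^-=[0.7640 -0.1902; -0.1902 2.0020]  S=[1.3061]  K=[0.6082; -0.3909]  nu=[2.3055]  x^+=[0.8197, -4.1957]  P^+=[0.2808 0.1203; 0.1203 1.8024]

innov = [2.3055]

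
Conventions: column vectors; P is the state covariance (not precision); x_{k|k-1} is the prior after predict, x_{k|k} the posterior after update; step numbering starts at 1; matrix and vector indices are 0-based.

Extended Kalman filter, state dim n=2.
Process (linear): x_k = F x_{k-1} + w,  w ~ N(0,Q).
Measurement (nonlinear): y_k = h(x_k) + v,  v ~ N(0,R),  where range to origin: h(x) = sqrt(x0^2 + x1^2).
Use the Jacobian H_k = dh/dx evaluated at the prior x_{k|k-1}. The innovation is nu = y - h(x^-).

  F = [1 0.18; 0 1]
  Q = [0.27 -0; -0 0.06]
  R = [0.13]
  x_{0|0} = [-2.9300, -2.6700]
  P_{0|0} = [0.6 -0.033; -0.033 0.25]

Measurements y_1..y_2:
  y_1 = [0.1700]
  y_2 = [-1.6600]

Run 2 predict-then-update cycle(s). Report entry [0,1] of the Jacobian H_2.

step 1: x^-=[-3.4106, -2.6700]  P^-=[0.8662 0.0120; 0.0120 0.3100]  H_jac=[-0.7874 -0.6164]  S=[0.7965]  K=[-0.8656; -0.2518]  nu=[-4.1614]  x^+=[0.1915, -1.6223]  P^+=[0.2694 -0.1616; -0.1616 0.2595]
step 2: x^-=[-0.1005, -1.6223]  P^-=[0.4896 -0.1149; -0.1149 0.3195]  H_jac=[-0.0618 -0.9981]  S=[0.4360]  K=[0.1936; -0.7152]  nu=[-3.2854]  x^+=[-0.7364, 0.7273]  P^+=[0.4733 -0.0545; -0.0545 0.0965]

H_jac[0,1] = -0.9981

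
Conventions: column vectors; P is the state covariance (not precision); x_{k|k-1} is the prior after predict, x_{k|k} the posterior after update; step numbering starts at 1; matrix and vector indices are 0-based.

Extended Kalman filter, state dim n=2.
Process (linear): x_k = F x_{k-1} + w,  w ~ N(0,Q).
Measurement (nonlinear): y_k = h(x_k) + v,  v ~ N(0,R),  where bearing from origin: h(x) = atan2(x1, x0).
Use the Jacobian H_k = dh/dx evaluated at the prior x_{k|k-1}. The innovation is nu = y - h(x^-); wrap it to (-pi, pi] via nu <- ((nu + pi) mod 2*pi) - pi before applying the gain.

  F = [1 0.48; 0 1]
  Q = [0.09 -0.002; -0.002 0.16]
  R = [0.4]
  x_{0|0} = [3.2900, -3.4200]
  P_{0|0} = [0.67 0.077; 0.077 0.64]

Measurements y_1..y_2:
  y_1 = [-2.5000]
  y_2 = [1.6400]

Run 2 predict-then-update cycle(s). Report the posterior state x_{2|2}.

x_post = [-2.7492, -4.5113]

step 1: x^-=[1.6484, -3.4200]  P^-=[0.9814 0.3822; 0.3822 0.8000]  H_jac=[0.2373 0.1144]  S=[0.4865]  K=[0.5685; 0.3745]  nu=[-1.3783]  x^+=[0.8648, -3.9362]  P^+=[0.8241 0.2786; 0.2786 0.7318]
step 2: x^-=[-1.0246, -3.9362]  P^-=[1.3502 0.6279; 0.6279 0.8918]  H_jac=[0.2379 -0.0619]  S=[0.4614]  K=[0.6121; 0.2041]  nu=[-2.8177]  x^+=[-2.7492, -4.5113]  P^+=[1.1774 0.5702; 0.5702 0.8726]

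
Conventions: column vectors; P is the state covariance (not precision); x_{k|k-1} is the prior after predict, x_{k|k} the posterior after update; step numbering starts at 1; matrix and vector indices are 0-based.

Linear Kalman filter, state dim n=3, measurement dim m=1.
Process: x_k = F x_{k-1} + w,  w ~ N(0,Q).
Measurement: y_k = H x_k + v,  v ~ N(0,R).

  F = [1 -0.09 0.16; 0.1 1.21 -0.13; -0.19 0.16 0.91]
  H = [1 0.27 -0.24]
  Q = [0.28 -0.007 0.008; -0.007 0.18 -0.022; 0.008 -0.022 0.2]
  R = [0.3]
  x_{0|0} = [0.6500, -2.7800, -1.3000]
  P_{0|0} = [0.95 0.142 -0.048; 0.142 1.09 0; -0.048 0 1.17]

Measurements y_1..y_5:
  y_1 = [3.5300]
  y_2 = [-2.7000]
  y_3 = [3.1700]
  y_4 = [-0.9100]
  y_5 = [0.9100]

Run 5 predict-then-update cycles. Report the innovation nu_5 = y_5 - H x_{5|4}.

innov = [1.3104]

step 1: x^-=[0.6922, -3.1298, -1.7513]  P^-=[1.2279 0.1210 -0.0349; 0.1210 1.8408 -0.0034; -0.0349 -0.0034 1.2390]  S=[1.8159]  K=[0.6988; 0.3408; -0.1835]  nu=[3.2625]  x^+=[2.9719, -2.0181, -2.3499]  P^+=[0.3412 -0.3114 0.1979; -0.3114 1.6299 0.1102; 0.1979 0.1102 1.1779]
step 2: x^-=[2.7776, -1.8392, -3.0260]  P^-=[0.7808 -0.5488 0.2039; -0.5488 2.4745 0.3562; 0.2039 0.3562 1.2120]  S=[0.8906]  K=[0.6554; 0.0379; 0.0104]  nu=[-5.7072]  x^+=[-0.9628, -2.0558, -3.0851]  P^+=[0.3983 -0.5710 0.1979; -0.5710 2.4732 0.3559; 0.1979 0.3559 1.2120]
step 3: x^-=[-1.2714, -2.1827, -2.9534]  P^-=[0.8852 -0.8969 0.1261; -0.8969 3.5702 0.8354; 0.1261 0.8354 1.3512]  S=[0.8701]  K=[0.7042; -0.1534; 0.0314]  nu=[4.3219]  x^+=[1.7720, -2.8457, -2.8177]  P^+=[0.4537 -0.8029 0.1068; -0.8029 3.5497 0.8396; 0.1068 0.8396 1.3504]
step 4: x^-=[1.5773, -2.8997, -3.3561]  P^-=[0.9516 -1.1804 -0.0282; -1.1804 4.9433 1.5880; -0.0282 1.5880 1.6819]  S=[0.8791]  K=[0.7276; -0.2581; -0.0035]  nu=[-2.5098]  x^+=[-0.2488, -2.2521, -3.3472]  P^+=[0.4862 -1.0154 -0.0259; -1.0154 4.8848 1.5872; -0.0259 1.5872 1.6818]
step 5: x^-=[-0.5816, -2.3147, -3.3590]  P^-=[0.9776 -1.4160 -0.2018; -1.4160 6.6207 2.6443; -0.2018 2.6443 2.2682]  S=[0.8804]  K=[0.7311; -0.2988; -0.0366]  nu=[1.3104]  x^+=[0.3765, -2.7062, -3.4070]  P^+=[0.5069 -1.2237 -0.1783; -1.2237 6.5421 2.6346; -0.1783 2.6346 2.2670]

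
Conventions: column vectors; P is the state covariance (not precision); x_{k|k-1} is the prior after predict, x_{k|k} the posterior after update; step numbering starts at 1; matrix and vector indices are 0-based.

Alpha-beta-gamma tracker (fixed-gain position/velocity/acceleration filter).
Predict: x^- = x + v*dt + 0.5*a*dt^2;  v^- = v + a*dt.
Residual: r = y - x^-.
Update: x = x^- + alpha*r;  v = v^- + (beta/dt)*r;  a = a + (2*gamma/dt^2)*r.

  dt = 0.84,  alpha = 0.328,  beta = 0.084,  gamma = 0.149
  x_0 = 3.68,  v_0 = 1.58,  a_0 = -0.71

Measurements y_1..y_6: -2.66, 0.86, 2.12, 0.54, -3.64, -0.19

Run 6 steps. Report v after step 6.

v_post = -0.8744

step 1: x_pred=4.7567  r=-7.4167  x^+=2.3240  v^+=0.2419  a^+=-3.8423
step 2: x_pred=1.1717  r=-0.3117  x^+=1.0694  v^+=-3.0168  a^+=-3.9740
step 3: x_pred=-2.8667  r=4.9867  x^+=-1.2311  v^+=-5.8563  a^+=-1.8679
step 4: x_pred=-6.8093  r=7.3493  x^+=-4.3987  v^+=-6.6904  a^+=1.2360
step 5: x_pred=-9.5826  r=5.9426  x^+=-7.6334  v^+=-5.0579  a^+=3.7457
step 6: x_pred=-10.5606  r=10.3706  x^+=-7.1590  v^+=-0.8744  a^+=8.1256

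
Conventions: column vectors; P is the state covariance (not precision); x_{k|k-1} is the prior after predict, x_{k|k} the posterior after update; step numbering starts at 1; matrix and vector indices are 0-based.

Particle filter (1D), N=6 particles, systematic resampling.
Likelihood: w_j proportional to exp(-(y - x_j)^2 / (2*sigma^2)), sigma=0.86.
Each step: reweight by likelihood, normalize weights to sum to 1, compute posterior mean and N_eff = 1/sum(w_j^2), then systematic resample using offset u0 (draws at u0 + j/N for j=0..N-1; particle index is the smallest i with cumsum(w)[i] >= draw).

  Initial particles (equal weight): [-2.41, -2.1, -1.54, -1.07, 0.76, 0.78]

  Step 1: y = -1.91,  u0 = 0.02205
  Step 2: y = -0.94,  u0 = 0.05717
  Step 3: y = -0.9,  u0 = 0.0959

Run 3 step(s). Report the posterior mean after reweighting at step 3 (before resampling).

post_mean = -1.4553

step 1: w=[0.2507, 0.2897, 0.2706, 0.1843, 0.0024, 0.0022]  mean=-1.8231  Neff=3.9366  idx=[0, 0, 1, 1, 2, 3]
step 2: w=[0.0763, 0.0763, 0.1324, 0.1324, 0.2577, 0.3250]  mean=-1.6682  Neff=4.5721  idx=[0, 2, 3, 4, 5, 5]
step 3: w=[0.0580, 0.1024, 0.1024, 0.2055, 0.2658, 0.2658]  mean=-1.4553  Neff=4.8099  idx=[1, 2, 3, 4, 5, 5]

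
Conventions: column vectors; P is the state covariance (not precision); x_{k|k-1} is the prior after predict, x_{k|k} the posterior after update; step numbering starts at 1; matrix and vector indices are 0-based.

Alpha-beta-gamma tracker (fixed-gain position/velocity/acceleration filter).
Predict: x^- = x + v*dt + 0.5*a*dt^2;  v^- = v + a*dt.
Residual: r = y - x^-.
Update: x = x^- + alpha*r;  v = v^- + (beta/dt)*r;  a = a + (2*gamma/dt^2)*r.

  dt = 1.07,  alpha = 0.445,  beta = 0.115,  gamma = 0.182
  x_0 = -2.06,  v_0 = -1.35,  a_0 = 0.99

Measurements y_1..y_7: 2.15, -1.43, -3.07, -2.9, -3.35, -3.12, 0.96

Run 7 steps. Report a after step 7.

a_post = -0.1774

step 1: x_pred=-2.9378  r=5.0878  x^+=-0.6737  v^+=0.2561  a^+=2.6076
step 2: x_pred=1.0930  r=-2.5230  x^+=-0.0297  v^+=2.7750  a^+=1.8054
step 3: x_pred=3.9731  r=-7.0431  x^+=0.8389  v^+=3.9499  a^+=-0.4338
step 4: x_pred=4.8169  r=-7.7169  x^+=1.3829  v^+=2.6563  a^+=-2.8873
step 5: x_pred=2.5723  r=-5.9223  x^+=-0.0631  v^+=-1.0696  a^+=-4.7702
step 6: x_pred=-3.9382  r=0.8182  x^+=-3.5741  v^+=-6.0857  a^+=-4.5100
step 7: x_pred=-12.6676  r=13.6276  x^+=-6.6033  v^+=-9.4468  a^+=-0.1774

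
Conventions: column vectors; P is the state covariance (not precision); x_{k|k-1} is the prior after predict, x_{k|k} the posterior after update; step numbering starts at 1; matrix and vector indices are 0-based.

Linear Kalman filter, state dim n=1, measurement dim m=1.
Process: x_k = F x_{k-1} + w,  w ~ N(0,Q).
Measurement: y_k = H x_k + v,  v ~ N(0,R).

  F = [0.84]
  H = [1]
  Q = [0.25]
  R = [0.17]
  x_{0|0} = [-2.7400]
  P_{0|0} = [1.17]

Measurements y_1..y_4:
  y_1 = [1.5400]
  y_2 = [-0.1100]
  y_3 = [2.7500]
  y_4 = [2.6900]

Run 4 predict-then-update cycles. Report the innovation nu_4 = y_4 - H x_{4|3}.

step 1: x^-=[-2.3016]  P^-=[1.0756]  S=[1.2456]  K=[0.8635]  nu=[3.8416]  x^+=[1.0157]  P^+=[0.1468]
step 2: x^-=[0.8532]  P^-=[0.3536]  S=[0.5236]  K=[0.6753]  nu=[-0.9632]  x^+=[0.2027]  P^+=[0.1148]
step 3: x^-=[0.1703]  P^-=[0.3310]  S=[0.5010]  K=[0.6607]  nu=[2.5797]  x^+=[1.8747]  P^+=[0.1123]
step 4: x^-=[1.5747]  P^-=[0.3293]  S=[0.4993]  K=[0.6595]  nu=[1.1153]  x^+=[2.3102]  P^+=[0.1121]

innov = [1.1153]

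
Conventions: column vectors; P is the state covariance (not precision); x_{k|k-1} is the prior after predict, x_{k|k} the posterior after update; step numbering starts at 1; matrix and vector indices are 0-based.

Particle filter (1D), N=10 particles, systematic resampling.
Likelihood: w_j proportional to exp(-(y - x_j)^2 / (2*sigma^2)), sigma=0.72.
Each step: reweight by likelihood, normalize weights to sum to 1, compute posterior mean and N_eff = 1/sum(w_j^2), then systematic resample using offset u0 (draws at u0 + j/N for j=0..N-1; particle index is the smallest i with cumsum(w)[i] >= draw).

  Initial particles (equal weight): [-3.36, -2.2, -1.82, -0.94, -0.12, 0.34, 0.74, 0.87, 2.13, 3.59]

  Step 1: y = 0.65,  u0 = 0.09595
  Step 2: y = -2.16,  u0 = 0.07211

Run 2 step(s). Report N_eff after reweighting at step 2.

N_eff = 2.0380

step 1: w=[0.0000, 0.0001, 0.0008, 0.0240, 0.1553, 0.2508, 0.2730, 0.2626, 0.0333, 0.0001]  mean=0.5440  Neff=4.3063  idx=[4, 5, 5, 5, 6, 6, 6, 7, 7, 8]
step 2: w=[0.6822, 0.0910, 0.0910, 0.0910, 0.0113, 0.0113, 0.0113, 0.0054, 0.0054, 0.0000]  mean=0.0455  Neff=2.0380  idx=[0, 0, 0, 0, 0, 0, 0, 1, 3, 5]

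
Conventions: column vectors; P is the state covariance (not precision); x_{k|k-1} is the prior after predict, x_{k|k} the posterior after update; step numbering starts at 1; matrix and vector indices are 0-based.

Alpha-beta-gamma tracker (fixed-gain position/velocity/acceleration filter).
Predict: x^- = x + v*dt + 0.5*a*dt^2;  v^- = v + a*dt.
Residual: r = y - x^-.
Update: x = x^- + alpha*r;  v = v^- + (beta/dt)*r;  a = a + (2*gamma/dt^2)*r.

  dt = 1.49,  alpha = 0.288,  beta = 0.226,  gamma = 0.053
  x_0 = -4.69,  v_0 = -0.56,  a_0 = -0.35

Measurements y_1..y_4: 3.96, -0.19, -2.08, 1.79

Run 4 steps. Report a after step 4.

a_post = 0.1704

step 1: x_pred=-5.9129  r=9.8729  x^+=-3.0695  v^+=0.4160  a^+=0.1214
step 2: x_pred=-2.3149  r=2.1249  x^+=-1.7029  v^+=0.9192  a^+=0.2228
step 3: x_pred=-0.0860  r=-1.9940  x^+=-0.6603  v^+=0.9488  a^+=0.1276
step 4: x_pred=0.8951  r=0.8949  x^+=1.1528  v^+=1.2747  a^+=0.1704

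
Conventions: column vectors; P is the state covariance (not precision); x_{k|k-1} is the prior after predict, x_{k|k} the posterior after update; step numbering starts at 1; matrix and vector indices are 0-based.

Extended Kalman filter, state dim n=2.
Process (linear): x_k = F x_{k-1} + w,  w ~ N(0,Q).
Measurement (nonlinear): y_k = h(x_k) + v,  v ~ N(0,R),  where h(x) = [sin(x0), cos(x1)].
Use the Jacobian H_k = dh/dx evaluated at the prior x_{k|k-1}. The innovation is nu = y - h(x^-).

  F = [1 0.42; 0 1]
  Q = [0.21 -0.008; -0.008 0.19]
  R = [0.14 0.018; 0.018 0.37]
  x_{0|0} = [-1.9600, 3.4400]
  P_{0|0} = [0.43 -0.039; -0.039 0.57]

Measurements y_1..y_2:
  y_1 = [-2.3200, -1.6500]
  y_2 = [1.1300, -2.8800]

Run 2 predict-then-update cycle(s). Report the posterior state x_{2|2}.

x_post = [1.1095, 4.8385]

step 1: x^-=[-0.5152, 3.4400]  P^-=[0.7078 0.1924; 0.1924 0.7600]  H_jac=[0.8702 0.0000; 0.0000 0.2940]  S=[0.6760 0.0672; 0.0672 0.4357]  K=[0.9122 -0.0109; 0.1997 0.4820]  nu=[-1.8273, -0.6942]  x^+=[-2.1746, 2.7404]  P^+=[0.1465 0.0421; 0.0421 0.6189]
step 2: x^-=[-1.0236, 2.7404]  P^-=[0.5011 0.2940; 0.2940 0.8089]  H_jac=[0.5203 0.0000; 0.0000 -0.3905]  S=[0.2756 -0.0417; -0.0417 0.4934]  K=[0.9224 -0.1547; 0.4640 -0.6010]  nu=[1.9840, -1.9594]  x^+=[1.1095, 4.8385]  P^+=[0.2428 0.1041; 0.1041 0.5480]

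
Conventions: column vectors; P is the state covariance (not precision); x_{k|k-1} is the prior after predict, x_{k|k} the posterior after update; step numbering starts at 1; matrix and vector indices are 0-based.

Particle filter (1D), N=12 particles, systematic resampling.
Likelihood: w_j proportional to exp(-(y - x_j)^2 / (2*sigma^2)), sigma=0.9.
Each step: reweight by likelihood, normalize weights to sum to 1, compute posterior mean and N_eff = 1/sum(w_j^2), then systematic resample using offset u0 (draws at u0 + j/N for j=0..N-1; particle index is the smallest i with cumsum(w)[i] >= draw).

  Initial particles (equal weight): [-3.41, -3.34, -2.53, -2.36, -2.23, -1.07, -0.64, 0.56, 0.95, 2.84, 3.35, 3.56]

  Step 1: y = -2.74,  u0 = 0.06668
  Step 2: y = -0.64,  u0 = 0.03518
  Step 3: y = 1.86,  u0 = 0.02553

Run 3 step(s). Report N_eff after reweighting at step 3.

step 1: w=[0.1668, 0.1762, 0.2142, 0.2013, 0.1874, 0.0393, 0.0145, 0.0003, 0.0000, 0.0000, 0.0000, 0.0000]  mean=-2.6433  Neff=5.4904  idx=[0, 0, 1, 1, 2, 2, 3, 3, 3, 4, 4, 5]
step 2: w=[0.0043, 0.0043, 0.0054, 0.0054, 0.0536, 0.0536, 0.0783, 0.0783, 0.0783, 0.1022, 0.1022, 0.4340]  mean=-1.8113  Neff=4.2824  idx=[4, 5, 6, 8, 9, 9, 10, 11, 11, 11, 11, 11]
step 3: w=[0.0003, 0.0003, 0.0007, 0.0007, 0.0013, 0.0013, 0.0013, 0.1988, 0.1988, 0.1988, 0.1988, 0.1988]  mean=-1.0771  Neff=5.0583  idx=[7, 7, 7, 8, 8, 9, 9, 10, 10, 10, 11, 11]

N_eff = 5.0583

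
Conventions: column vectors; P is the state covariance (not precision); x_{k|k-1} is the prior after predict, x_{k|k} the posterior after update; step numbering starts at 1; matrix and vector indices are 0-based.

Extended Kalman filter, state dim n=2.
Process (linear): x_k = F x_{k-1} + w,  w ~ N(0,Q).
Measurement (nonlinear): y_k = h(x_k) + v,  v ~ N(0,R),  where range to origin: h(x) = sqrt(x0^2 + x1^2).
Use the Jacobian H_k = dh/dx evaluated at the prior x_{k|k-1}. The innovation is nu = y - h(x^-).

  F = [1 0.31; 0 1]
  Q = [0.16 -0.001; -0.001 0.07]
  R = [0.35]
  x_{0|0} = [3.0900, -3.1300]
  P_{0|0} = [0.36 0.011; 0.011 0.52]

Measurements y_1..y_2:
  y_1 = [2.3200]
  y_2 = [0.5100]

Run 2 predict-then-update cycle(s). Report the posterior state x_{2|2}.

step 1: x^-=[2.1197, -3.1300]  P^-=[0.5768 0.1712; 0.1712 0.5900]  H_jac=[0.5607 -0.8280]  S=[0.7769]  K=[0.2339; -0.5053]  nu=[-1.4602]  x^+=[1.7782, -2.3922]  P^+=[0.5343 0.2630; 0.2630 0.3917]
step 2: x^-=[1.0366, -2.3922]  P^-=[0.8950 0.3834; 0.3834 0.4617]  H_jac=[0.3976 -0.9176]  S=[0.6004]  K=[0.0068; -0.4516]  nu=[-2.0972]  x^+=[1.0225, -1.4451]  P^+=[0.8950 0.3852; 0.3852 0.3392]

x_post = [1.0225, -1.4451]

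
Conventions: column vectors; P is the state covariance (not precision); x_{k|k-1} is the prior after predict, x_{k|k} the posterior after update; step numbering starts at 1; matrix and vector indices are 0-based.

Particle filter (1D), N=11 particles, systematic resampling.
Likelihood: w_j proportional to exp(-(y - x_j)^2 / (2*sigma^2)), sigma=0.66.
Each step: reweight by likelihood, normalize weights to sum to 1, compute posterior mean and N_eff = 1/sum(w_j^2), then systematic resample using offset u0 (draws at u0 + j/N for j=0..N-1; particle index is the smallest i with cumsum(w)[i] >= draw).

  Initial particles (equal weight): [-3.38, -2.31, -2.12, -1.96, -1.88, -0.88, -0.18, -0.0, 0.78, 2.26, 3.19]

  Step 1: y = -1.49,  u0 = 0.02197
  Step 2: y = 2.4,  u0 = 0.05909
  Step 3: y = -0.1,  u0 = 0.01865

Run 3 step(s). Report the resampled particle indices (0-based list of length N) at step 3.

step 1: w=[0.0046, 0.1283, 0.1761, 0.2155, 0.2332, 0.1811, 0.0387, 0.0217, 0.0007, 0.0000, 0.0000]  mean=-1.7118  Neff=5.4621  idx=[1, 1, 2, 2, 3, 3, 4, 4, 4, 5, 5]
step 2: w=[0.0000, 0.0000, 0.0000, 0.0000, 0.0000, 0.0000, 0.0001, 0.0001, 0.0001, 0.4998, 0.4998]  mean=-0.8804  Neff=2.0014  idx=[9, 9, 9, 9, 9, 10, 10, 10, 10, 10, 10]
step 3: w=[0.0909, 0.0909, 0.0909, 0.0909, 0.0909, 0.0909, 0.0909, 0.0909, 0.0909, 0.0909, 0.0909]  mean=-0.8800  Neff=11.0000  idx=[0, 1, 2, 3, 4, 5, 6, 7, 8, 9, 10]

resampled_idx = [0, 1, 2, 3, 4, 5, 6, 7, 8, 9, 10]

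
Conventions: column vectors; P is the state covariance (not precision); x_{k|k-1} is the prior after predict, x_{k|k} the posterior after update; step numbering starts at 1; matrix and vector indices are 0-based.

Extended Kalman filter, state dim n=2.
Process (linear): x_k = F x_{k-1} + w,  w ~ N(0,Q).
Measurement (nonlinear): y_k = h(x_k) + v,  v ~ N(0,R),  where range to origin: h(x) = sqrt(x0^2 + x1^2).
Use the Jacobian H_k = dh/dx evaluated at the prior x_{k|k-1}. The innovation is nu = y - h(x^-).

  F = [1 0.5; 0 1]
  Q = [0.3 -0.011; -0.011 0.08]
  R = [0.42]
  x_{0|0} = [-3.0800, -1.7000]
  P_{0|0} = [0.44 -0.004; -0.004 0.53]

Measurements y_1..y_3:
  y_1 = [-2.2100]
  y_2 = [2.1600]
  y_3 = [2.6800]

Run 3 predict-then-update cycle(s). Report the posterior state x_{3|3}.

step 1: x^-=[-3.9300, -1.7000]  P^-=[0.8685 0.2500; 0.2500 0.6100]  H_jac=[-0.9178 -0.3970]  S=[1.4299]  K=[-0.6269; -0.3298]  nu=[-6.4919]  x^+=[0.1395, 0.4412]  P^+=[0.3066 -0.0456; -0.0456 0.4544]
step 2: x^-=[0.3601, 0.4412]  P^-=[0.6746 0.1706; 0.1706 0.5344]  H_jac=[0.6323 0.7747]  S=[1.1776]  K=[0.4744; 0.4432]  nu=[1.5905]  x^+=[1.1147, 1.1461]  P^+=[0.4095 -0.0770; -0.0770 0.3031]
step 3: x^-=[1.6877, 1.1461]  P^-=[0.7083 0.0635; 0.0635 0.3831]  H_jac=[0.8273 0.5618]  S=[1.0847]  K=[0.5731; 0.2469]  nu=[0.6399]  x^+=[2.0545, 1.3041]  P^+=[0.3520 -0.0899; -0.0899 0.3170]

x_post = [2.0545, 1.3041]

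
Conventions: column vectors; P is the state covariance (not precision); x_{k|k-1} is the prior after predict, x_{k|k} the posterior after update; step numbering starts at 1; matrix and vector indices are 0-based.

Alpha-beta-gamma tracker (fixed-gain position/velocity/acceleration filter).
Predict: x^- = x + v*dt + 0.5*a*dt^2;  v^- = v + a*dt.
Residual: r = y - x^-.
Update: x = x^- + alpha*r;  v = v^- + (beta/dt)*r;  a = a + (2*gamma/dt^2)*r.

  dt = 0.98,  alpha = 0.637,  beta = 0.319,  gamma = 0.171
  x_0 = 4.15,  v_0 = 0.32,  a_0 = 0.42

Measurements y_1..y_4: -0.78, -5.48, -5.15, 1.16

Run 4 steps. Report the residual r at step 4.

resid = 14.5479

step 1: x_pred=4.6653  r=-5.4453  x^+=1.1966  v^+=-1.0409  a^+=-1.5191
step 2: x_pred=-0.5529  r=-4.9271  x^+=-3.6915  v^+=-4.1334  a^+=-3.2736
step 3: x_pred=-9.3142  r=4.1642  x^+=-6.6616  v^+=-5.9861  a^+=-1.7907
step 4: x_pred=-13.3879  r=14.5479  x^+=-4.1209  v^+=-3.0055  a^+=3.3898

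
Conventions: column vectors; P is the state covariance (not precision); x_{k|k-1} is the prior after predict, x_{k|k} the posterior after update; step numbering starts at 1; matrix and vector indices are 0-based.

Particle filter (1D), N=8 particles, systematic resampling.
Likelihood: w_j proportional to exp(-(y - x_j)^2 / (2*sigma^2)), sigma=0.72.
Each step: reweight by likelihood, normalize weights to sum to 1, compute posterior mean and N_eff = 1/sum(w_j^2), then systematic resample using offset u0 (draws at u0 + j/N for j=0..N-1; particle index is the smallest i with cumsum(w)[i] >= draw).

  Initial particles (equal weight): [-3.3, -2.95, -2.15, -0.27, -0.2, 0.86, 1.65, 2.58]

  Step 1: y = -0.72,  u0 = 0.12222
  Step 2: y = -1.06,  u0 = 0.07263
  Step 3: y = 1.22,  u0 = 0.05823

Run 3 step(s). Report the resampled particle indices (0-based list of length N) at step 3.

step 1: w=[0.0009, 0.0045, 0.0758, 0.4479, 0.4195, 0.0490, 0.0024, 0.0000]  mean=-0.3377  Neff=2.5989  idx=[3, 3, 3, 3, 4, 4, 4, 5]
step 2: w=[0.1485, 0.1485, 0.1485, 0.1485, 0.1328, 0.1328, 0.1328, 0.0077]  mean=-0.2334  Neff=7.0855  idx=[0, 1, 2, 3, 3, 4, 5, 6]
step 3: w=[0.1156, 0.1156, 0.1156, 0.1156, 0.1156, 0.1407, 0.1407, 0.1407]  mean=-0.2405  Neff=7.9251  idx=[0, 1, 2, 3, 4, 5, 6, 7]

resampled_idx = [0, 1, 2, 3, 4, 5, 6, 7]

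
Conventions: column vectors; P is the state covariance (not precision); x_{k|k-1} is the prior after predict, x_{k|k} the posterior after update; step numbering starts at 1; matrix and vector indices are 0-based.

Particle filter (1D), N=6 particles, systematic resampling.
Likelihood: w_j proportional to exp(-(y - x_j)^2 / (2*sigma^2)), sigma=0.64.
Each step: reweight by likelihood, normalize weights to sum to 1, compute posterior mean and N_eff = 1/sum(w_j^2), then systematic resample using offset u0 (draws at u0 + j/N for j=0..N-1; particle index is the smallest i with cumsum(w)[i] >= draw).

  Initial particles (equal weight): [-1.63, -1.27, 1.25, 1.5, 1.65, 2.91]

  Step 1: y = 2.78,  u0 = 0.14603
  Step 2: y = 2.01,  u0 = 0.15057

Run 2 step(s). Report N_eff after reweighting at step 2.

N_eff = 5.1836

step 1: w=[0.0000, 0.0000, 0.0415, 0.0979, 0.1522, 0.7084]  mean=2.5113  Neff=1.8645  idx=[4, 5, 5, 5, 5, 5]
step 2: w=[0.3146, 0.1371, 0.1371, 0.1371, 0.1371, 0.1371]  mean=2.5137  Neff=5.1836  idx=[0, 1, 2, 3, 4, 5]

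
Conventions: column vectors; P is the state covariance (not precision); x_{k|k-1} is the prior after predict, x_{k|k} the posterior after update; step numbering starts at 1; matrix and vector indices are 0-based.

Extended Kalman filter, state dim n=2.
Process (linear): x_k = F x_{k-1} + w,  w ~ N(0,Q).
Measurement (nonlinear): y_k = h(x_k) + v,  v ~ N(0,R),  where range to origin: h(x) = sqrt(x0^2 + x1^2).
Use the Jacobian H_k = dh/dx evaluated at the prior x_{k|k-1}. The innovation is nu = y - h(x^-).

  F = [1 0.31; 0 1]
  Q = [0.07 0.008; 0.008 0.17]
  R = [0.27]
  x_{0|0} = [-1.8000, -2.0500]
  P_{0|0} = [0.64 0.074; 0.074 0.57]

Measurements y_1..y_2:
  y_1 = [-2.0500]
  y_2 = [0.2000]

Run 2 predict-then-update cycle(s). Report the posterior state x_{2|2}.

step 1: x^-=[-2.4355, -2.0500]  P^-=[0.8107 0.2587; 0.2587 0.7400]  H_jac=[-0.7651 -0.6440]  S=[1.3063]  K=[-0.6023; -0.5163]  nu=[-5.2334]  x^+=[0.7167, 0.6521]  P^+=[0.3368 -0.1475; -0.1475 0.3918]
step 2: x^-=[0.9189, 0.6521]  P^-=[0.3529 -0.0181; -0.0181 0.5618]  H_jac=[0.8155 0.5788]  S=[0.6758]  K=[0.4104; 0.4593]  nu=[-0.9268]  x^+=[0.5385, 0.2265]  P^+=[0.2391 -0.1455; -0.1455 0.4192]

x_post = [0.5385, 0.2265]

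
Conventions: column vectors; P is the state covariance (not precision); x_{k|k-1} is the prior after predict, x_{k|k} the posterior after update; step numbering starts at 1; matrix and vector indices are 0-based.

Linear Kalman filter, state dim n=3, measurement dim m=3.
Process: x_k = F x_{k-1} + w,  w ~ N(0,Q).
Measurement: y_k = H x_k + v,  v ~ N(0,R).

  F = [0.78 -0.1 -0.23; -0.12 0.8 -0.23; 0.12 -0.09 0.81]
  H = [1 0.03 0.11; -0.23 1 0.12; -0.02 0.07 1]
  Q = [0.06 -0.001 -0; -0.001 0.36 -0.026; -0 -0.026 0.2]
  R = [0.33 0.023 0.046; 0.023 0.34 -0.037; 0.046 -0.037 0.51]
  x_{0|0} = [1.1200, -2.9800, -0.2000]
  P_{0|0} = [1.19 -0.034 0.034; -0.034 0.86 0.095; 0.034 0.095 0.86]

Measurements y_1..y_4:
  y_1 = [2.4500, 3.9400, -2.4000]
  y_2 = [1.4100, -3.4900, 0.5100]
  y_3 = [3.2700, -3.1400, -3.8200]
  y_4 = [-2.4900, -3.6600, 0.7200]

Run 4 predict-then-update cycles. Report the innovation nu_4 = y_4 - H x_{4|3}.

step 1: x^-=[1.2176, -2.4724, 0.2406]  P^-=[0.8356 -0.1778 -0.0235; -0.1778 0.9465 -0.2096; -0.0235 -0.2096 0.7818]  S=[1.1587 -0.3330 0.0736; -0.3330 1.3747 -0.0726; 0.0736 -0.0726 1.2689]  K=[0.6886 -0.1090 -0.0877; 0.0601 0.7106 -0.0730; -0.0040 -0.0495 0.6024]  nu=[1.2801, 6.6636, -2.4432]  x^+=[1.5870, 2.5183, -1.5657]  P^+=[0.2204 0.0336 -0.0069; 0.0336 0.2628 -0.0785; -0.0069 -0.0785 0.3142]
step 2: x^-=[1.3462, 2.1843, -1.3044]  P^-=[0.2070 0.0090 -0.0378; 0.0090 0.5701 -0.1547; -0.0378 -0.1547 0.4208]  S=[0.5338 -0.0142 0.0465; -0.0142 0.8879 -0.0932; 0.0465 -0.0932 0.9135]  K=[0.3853 -0.0498 -0.0698; 0.0390 0.6126 -0.0653; -0.0331 -0.0614 0.4451]  nu=[0.1418, -5.2082, 1.6885]  x^+=[1.5421, -1.1109, -0.2380]  P^+=[0.1237 0.0248 -0.0153; 0.0248 0.2256 -0.0695; -0.0153 -0.0695 0.2323]
step 3: x^-=[1.3687, -1.0190, 0.0922]  P^-=[0.1482 0.0110 -0.0368; 0.0110 0.5384 -0.1292; -0.0368 -0.1292 0.3626]  S=[0.4748 0.0026 0.0433; 0.0026 0.8575 -0.0773; 0.0433 -0.0773 0.8587]  K=[0.3105 -0.0389 -0.0645; 0.0288 0.6019 -0.0541; -0.0386 -0.0530 0.4098]  nu=[1.9218, -1.8173, -3.8135]  x^+=[2.2820, -1.8510, -1.4485]  P^+=[0.0998 0.0213 -0.0167; 0.0213 0.2198 -0.0635; -0.0167 -0.0635 0.2133]
step 4: x^-=[2.2982, -1.4215, -0.7328]  P^-=[0.1339 0.0096 -0.0364; 0.0096 0.5318 -0.1211; -0.0364 -0.1211 0.3487]  S=[0.4604 0.0051 0.0426; 0.0051 0.8524 -0.0713; 0.0426 -0.0713 0.8459]  K=[0.2891 -0.0370 -0.0631; 0.0246 0.5999 -0.0501; -0.0402 -0.0494 0.4010]  nu=[-4.6649, -1.6219, 1.5983]  x^+=[0.9088, -2.5893, 0.1756]  P^+=[0.0929 0.0198 -0.0170; 0.0198 0.2183 -0.0615; -0.0170 -0.0615 0.2084]

innov = [-4.6649, -1.6219, 1.5983]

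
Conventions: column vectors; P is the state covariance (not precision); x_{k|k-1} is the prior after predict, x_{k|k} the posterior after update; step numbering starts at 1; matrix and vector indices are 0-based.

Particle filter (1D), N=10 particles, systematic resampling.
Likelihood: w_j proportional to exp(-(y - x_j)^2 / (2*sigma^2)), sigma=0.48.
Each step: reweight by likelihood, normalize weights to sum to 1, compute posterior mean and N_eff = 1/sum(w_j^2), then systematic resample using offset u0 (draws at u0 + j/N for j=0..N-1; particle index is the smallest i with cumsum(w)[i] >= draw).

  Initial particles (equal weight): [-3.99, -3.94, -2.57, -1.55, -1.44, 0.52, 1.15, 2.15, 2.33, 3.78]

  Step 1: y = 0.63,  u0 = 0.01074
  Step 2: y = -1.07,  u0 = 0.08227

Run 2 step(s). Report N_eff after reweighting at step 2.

step 1: w=[0.0000, 0.0000, 0.0000, 0.0000, 0.0001, 0.6330, 0.3614, 0.0043, 0.0012, 0.0000]  mean=0.7568  Neff=1.8822  idx=[5, 5, 5, 5, 5, 5, 5, 6, 6, 6]
step 2: w=[0.1425, 0.1425, 0.1425, 0.1425, 0.1425, 0.1425, 0.1425, 0.0008, 0.0008, 0.0008]  mean=0.5215  Neff=7.0328  idx=[0, 1, 1, 2, 3, 4, 4, 5, 6, 6]

N_eff = 7.0328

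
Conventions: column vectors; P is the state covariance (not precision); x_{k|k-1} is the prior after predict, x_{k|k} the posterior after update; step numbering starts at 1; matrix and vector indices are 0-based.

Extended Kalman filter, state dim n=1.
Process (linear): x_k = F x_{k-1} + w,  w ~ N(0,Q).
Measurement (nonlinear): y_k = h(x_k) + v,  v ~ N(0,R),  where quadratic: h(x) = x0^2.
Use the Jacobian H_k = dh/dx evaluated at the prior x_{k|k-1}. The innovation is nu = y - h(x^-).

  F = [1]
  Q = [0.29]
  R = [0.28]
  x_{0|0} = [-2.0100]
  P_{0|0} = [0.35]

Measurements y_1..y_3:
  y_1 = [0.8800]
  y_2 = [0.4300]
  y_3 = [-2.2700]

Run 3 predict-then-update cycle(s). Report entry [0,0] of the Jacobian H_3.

step 1: x^-=[-2.0100]  P^-=[0.6400]  H_jac=[-4.0200]  S=[10.6227]  K=[-0.2422]  nu=[-3.1601]  x^+=[-1.2446]  P^+=[0.0169]
step 2: x^-=[-1.2446]  P^-=[0.3069]  H_jac=[-2.4893]  S=[2.1815]  K=[-0.3502]  nu=[-1.1191]  x^+=[-0.8528]  P^+=[0.0394]
step 3: x^-=[-0.8528]  P^-=[0.3294]  H_jac=[-1.7055]  S=[1.2381]  K=[-0.4537]  nu=[-2.9972]  x^+=[0.5072]  P^+=[0.0745]

H_jac[0,0] = -1.7055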